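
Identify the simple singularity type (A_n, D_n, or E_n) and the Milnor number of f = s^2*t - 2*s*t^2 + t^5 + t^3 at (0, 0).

The Hessian of f at 0 has rank 0. Corank 2; j^3 = t*(s - t)^2 has shape L^2 M (L != M), so D-series; mu = 6 gives D_6.

Type D_{6}, Milnor number mu = 6.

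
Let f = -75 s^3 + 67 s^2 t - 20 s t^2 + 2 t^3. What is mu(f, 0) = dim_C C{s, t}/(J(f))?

The Hessian of f at 0 has rank 0. Corank 2; j^3 = -(3*s - t)*(25*s^2 - 14*s*t + 2*t^2) splits into three distinct lines over C (the quadratic factor has nonzero discriminant), so D_4.

4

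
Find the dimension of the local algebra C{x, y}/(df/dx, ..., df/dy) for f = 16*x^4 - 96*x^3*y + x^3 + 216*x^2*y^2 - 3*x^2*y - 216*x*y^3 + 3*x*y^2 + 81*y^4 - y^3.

The Hessian of f at 0 has rank 0. Corank 2; j^3 = (x - y)^3 is a perfect cube, so E-series; the 4-jet and mu = 6 give E_6.

6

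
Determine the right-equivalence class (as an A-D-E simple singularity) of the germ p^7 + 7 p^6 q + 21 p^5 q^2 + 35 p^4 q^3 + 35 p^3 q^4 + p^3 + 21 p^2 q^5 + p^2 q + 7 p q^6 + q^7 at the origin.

The Hessian of f at 0 has rank 0. Corank 2; j^3 = p^2*(p + q) has shape L^2 M (L != M), so D-series; mu = 8 gives D_8.

D8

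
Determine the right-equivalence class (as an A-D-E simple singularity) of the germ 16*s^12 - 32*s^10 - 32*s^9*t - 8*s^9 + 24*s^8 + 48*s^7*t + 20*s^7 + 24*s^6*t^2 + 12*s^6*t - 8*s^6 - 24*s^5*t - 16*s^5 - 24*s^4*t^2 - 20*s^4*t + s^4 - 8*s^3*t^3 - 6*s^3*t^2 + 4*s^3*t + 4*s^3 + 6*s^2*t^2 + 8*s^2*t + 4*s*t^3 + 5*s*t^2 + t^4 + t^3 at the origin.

D_{5}

The Hessian of f at 0 has rank 0. Corank 2; j^3 = (s + t)*(2*s + t)^2 has shape L^2 M (L != M), so D-series; mu = 5 gives D_5.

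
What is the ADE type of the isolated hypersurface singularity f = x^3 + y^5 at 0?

E_{8}

The Hessian of f at 0 has rank 0. Corank 2; j^3 = x^3 is a perfect cube, so E-series; the 5-jet and mu = 8 give E_8.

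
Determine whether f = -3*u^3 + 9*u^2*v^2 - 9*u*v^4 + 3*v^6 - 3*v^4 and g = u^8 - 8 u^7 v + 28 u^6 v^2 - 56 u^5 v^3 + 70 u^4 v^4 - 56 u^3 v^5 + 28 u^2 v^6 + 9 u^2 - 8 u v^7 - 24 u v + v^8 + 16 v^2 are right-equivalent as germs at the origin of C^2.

No.

The Hessian of f at 0 has rank 0. Corank 2; j^3 = -3*u^3 is a perfect cube, so E-series; the 4-jet and mu = 6 give E_6. The Hessian of g at 0 has rank 1. Corank 1: A-series; mu = 7 gives A_7. f is E_6 but g is A_7, hence not right-equivalent.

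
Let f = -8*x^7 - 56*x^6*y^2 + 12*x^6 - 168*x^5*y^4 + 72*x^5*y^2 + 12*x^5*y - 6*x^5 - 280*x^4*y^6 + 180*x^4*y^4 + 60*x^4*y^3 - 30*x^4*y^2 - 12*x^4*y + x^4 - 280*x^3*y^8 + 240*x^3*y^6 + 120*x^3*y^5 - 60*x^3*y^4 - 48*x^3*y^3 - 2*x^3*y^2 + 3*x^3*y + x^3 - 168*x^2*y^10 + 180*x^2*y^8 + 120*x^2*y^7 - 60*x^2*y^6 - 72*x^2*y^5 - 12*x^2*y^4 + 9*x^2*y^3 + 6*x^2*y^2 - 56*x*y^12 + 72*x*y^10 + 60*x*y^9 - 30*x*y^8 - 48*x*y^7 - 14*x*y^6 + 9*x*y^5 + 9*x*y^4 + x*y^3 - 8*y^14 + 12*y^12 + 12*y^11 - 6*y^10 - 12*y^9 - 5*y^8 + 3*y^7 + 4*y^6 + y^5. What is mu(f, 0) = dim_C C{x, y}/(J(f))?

7

The Hessian of f at 0 has rank 0. Corank 2; j^3 = x^3 is a perfect cube, so E-series; the 4-jet and mu = 7 give E_7.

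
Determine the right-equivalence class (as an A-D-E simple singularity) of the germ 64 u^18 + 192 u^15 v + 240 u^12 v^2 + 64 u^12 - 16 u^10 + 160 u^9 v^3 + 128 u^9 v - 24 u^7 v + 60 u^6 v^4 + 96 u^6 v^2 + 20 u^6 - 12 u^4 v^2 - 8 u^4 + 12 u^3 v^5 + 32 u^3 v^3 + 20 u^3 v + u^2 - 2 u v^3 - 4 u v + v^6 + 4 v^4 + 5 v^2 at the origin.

The Hessian of f at 0 has rank 2. Corank 0: nondegenerate Morse point, so A_1.

A_{1}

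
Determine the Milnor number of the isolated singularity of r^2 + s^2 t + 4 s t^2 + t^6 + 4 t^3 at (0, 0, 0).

The Hessian of f at 0 is [[0, 0, 0], [0, 0, 0], [0, 0, 2]] with rank 1, so corank 2. A Groebner basis of the Jacobian ideal J(f) in C{s,t,r} is {s^2/6 + t^5 - 2*t^2/3, s^3 + 8*t^3, s*t + 2*t^2, r}; counting standard monomials gives mu = 7. Corank 2; j^3 = t*(s + 2*t)^2 has shape L^2 M (L != M), so D-series; mu = 7 gives D_7.

7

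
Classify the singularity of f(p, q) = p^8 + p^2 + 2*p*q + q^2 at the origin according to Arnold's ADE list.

A_{7}

The Hessian of f at 0 has rank 1. Corank 1: A-series; mu = 7 gives A_7.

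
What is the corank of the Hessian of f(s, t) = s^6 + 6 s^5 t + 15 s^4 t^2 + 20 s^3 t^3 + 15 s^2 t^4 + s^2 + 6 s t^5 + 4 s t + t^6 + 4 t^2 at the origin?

1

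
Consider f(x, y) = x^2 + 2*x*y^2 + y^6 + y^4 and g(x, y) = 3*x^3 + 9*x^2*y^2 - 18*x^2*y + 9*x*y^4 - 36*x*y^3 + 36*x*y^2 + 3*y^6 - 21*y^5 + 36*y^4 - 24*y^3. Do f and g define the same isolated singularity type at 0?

The Hessian of f at 0 is [[2, 0], [0, 0]] with rank 1, so corank 1. A Groebner basis of the Jacobian ideal J(f) in C{x,y} is {x^3, x^2*y, x + y^2}; counting standard monomials gives mu = 5. Corank 1: A-series; mu = 5 gives A_5. The Hessian of g at 0 is [[0, 0], [0, 0]] with rank 0, so corank 2. A Groebner basis of the Jacobian ideal J(g) in C{x,y} is {y^4, x^3 - 6*x^2*y - 6*x^2 + 24*x*y + 16*y^3 - 24*y^2, x^2/2 + x*y^2 - 2*x*y - 2*y^3 + 2*y^2}; counting standard monomials gives mu = 8. Corank 2; j^3 = 3*(x - 2*y)^3 is a perfect cube, so E-series; the 5-jet and mu = 8 give E_8. f is A_5 but g is E_8, hence not right-equivalent.

No.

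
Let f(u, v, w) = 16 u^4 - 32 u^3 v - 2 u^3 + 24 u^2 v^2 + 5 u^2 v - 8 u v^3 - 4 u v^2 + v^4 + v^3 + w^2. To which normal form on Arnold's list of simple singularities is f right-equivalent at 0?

The Hessian of f at 0 has rank 1. Corank 2; j^3 = -(u - v)^2*(2*u - v) has shape L^2 M (L != M), so D-series; mu = 5 gives D_5.

D_5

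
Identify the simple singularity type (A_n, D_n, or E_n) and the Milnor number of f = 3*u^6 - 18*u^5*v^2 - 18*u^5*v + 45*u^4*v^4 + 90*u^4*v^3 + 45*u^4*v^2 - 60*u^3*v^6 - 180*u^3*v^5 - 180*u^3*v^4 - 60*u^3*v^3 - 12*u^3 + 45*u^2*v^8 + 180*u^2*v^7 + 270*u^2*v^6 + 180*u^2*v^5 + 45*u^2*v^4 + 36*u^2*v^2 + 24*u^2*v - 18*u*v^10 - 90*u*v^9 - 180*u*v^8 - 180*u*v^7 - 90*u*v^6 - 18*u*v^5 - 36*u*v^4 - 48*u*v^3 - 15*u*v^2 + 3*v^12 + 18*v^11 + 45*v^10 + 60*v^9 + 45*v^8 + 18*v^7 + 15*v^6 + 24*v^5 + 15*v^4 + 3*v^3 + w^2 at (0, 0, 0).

The Hessian of f at 0 is [[0, 0, 0], [0, 0, 0], [0, 0, 2]] with rank 1, so corank 2. A Groebner basis of the Jacobian ideal J(f) in C{u,v,w} is {-u^2 + 3*u*v/2 + v^4 - v^3/2 - v^2/2, u^3 - 3*u^2/4 + 137*u*v/8 - 33*v^3/2 - 67*v^2/8, u^2*v - u^2 + 73*u*v/6 - 137*v^3/12 - 35*v^2/6, -u^2 + u*v^2 + 3*u*v/2 - v^3 - v^2/2, w}; counting standard monomials gives mu = 7. Corank 2; j^3 = -3*(u - v)*(2*u - v)^2 has shape L^2 M (L != M), so D-series; mu = 7 gives D_7.

Type D_{7}, Milnor number mu = 7.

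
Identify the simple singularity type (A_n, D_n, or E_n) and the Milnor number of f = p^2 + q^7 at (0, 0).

Type A_{6}, Milnor number mu = 6.

The Hessian of f at 0 has rank 1. Corank 1: A-series; mu = 6 gives A_6.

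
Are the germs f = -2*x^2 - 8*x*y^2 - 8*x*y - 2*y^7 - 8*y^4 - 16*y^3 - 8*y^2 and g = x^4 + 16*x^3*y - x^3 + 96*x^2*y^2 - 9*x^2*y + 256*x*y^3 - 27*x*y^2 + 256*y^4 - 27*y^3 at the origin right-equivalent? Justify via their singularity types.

No.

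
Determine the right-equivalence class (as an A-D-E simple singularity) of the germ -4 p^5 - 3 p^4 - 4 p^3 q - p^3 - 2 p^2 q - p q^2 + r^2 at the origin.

D_5

The Hessian of f at 0 has rank 1. Corank 2; j^3 = -p*(p + q)^2 has shape L^2 M (L != M), so D-series; mu = 5 gives D_5.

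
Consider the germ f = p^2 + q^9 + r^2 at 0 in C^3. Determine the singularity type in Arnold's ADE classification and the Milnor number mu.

The Hessian of f at 0 is [[2, 0, 0], [0, 0, 0], [0, 0, 2]] with rank 2, so corank 1. A Groebner basis of the Jacobian ideal J(f) in C{p,q,r} is {q^8, p, r}; counting standard monomials gives mu = 8. Corank 1: A-series; mu = 8 gives A_8.

Type A8, Milnor number mu = 8.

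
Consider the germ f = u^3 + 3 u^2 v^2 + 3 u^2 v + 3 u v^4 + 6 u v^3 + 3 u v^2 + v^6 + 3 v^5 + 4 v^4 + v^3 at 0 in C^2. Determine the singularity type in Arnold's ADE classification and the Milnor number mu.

Type E6, Milnor number mu = 6.

The Hessian of f at 0 has rank 0. Corank 2; j^3 = (u + v)^3 is a perfect cube, so E-series; the 4-jet and mu = 6 give E_6.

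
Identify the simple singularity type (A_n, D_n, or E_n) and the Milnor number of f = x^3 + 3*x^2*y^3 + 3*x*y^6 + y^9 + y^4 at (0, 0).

Type E6, Milnor number mu = 6.

The Hessian of f at 0 has rank 0. Corank 2; j^3 = x^3 is a perfect cube, so E-series; the 4-jet and mu = 6 give E_6.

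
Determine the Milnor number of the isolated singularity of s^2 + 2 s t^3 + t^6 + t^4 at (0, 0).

3

The Hessian of f at 0 is [[2, 0], [0, 0]] with rank 1, so corank 1. A Groebner basis of the Jacobian ideal J(f) in C{s,t} is {t^3, s}; counting standard monomials gives mu = 3. Corank 1: A-series; mu = 3 gives A_3.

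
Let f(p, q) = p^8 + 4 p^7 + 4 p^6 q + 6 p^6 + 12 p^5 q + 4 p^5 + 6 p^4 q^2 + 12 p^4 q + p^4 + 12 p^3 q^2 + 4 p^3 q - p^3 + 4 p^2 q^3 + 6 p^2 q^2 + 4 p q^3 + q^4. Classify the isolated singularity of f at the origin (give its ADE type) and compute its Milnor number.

The Hessian of f at 0 has rank 0. Corank 2; j^3 = -p^3 is a perfect cube, so E-series; the 4-jet and mu = 6 give E_6.

Type E6, Milnor number mu = 6.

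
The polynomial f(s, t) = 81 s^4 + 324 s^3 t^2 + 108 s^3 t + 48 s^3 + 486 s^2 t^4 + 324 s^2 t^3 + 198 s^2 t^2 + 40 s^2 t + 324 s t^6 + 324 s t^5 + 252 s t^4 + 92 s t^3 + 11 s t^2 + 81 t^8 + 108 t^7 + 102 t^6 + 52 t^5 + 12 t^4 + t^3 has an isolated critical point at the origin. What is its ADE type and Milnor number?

The Hessian of f at 0 is [[0, 0], [0, 0]] with rank 0, so corank 2. A Groebner basis of the Jacobian ideal J(f) in C{s,t} is {s*t^2 - 16*s*t/61 - 4*t^2/61, 64*s*t/61 + t^3 + 16*t^2/61, s^2 + 121*s*t/244 + 15*t^2/244}; counting standard monomials gives mu = 5. Corank 2; j^3 = (3*s + t)*(4*s + t)^2 has shape L^2 M (L != M), so D-series; mu = 5 gives D_5.

Type D_5, Milnor number mu = 5.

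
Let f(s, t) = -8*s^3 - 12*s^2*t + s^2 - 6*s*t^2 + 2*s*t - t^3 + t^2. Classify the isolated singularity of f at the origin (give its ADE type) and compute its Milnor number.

Type A2, Milnor number mu = 2.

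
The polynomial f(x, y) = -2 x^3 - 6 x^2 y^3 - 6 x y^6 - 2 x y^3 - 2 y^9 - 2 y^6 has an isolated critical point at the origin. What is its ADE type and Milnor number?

Type E7, Milnor number mu = 7.

The Hessian of f at 0 has rank 0. Corank 2; j^3 = -2*x^3 is a perfect cube, so E-series; the 4-jet and mu = 7 give E_7.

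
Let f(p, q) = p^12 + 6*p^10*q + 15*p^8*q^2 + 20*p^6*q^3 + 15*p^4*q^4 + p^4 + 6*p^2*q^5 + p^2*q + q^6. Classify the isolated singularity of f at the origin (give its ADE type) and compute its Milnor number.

Type D_7, Milnor number mu = 7.

The Hessian of f at 0 has rank 0. Corank 2; j^3 = p^2*q has shape L^2 M (L != M), so D-series; mu = 7 gives D_7.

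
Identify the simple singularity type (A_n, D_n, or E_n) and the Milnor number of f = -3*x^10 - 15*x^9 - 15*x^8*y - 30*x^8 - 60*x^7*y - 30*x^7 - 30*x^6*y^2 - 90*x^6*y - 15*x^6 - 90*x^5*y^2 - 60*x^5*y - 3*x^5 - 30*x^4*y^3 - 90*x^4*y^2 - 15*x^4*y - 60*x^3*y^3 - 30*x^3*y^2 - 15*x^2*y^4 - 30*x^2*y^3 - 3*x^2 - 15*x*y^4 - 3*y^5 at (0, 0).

Type A_4, Milnor number mu = 4.

The Hessian of f at 0 is [[-6, 0], [0, 0]] with rank 1, so corank 1. A Groebner basis of the Jacobian ideal J(f) in C{x,y} is {y^4, x}; counting standard monomials gives mu = 4. Corank 1: A-series; mu = 4 gives A_4.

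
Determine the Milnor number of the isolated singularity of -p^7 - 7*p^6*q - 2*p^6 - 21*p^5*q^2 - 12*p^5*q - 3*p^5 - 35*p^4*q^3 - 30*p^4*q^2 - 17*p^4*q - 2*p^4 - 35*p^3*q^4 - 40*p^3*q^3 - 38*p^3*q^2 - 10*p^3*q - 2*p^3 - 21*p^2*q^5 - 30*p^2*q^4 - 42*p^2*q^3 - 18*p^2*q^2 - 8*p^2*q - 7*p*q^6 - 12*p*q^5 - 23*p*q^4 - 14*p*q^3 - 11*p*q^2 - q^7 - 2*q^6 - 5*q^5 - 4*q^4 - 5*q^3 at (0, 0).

4

The Hessian of f at 0 has rank 0. Corank 2; j^3 = -(p + q)*(2*p^2 + 6*p*q + 5*q^2) splits into three distinct lines over C (the quadratic factor has nonzero discriminant), so D_4.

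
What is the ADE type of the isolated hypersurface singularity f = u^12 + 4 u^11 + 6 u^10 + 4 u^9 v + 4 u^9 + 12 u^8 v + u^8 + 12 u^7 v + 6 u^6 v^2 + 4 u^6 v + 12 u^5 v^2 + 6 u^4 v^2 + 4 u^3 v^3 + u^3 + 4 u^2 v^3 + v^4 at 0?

The Hessian of f at 0 is [[0, 0], [0, 0]] with rank 0, so corank 2. A Groebner basis of the Jacobian ideal J(f) in C{u,v} is {v^3, u^2}; counting standard monomials gives mu = 6. Corank 2; j^3 = u^3 is a perfect cube, so E-series; the 4-jet and mu = 6 give E_6.

E_{6}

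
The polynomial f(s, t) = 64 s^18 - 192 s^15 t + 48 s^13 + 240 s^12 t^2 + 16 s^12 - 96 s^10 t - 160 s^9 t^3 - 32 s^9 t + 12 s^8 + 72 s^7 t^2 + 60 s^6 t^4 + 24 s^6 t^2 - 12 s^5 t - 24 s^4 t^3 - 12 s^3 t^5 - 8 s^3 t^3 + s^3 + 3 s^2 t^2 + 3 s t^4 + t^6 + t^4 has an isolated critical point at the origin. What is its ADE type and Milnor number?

Type E_6, Milnor number mu = 6.

The Hessian of f at 0 is [[0, 0], [0, 0]] with rank 0, so corank 2. A Groebner basis of the Jacobian ideal J(f) in C{s,t} is {s^3, s^2*t, s^2/2 + s*t^2, t^3}; counting standard monomials gives mu = 6. Corank 2; j^3 = s^3 is a perfect cube, so E-series; the 4-jet and mu = 6 give E_6.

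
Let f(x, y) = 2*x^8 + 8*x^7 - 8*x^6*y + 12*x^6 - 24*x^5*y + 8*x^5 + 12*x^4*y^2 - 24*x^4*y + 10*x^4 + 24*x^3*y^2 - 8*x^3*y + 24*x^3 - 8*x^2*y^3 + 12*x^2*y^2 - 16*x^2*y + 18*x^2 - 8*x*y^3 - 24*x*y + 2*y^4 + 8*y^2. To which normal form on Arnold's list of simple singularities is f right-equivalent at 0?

A3

The Hessian of f at 0 has rank 1. Corank 1: A-series; mu = 3 gives A_3.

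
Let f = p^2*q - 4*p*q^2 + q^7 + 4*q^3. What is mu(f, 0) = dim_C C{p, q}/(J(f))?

The Hessian of f at 0 has rank 0. Corank 2; j^3 = q*(p - 2*q)^2 has shape L^2 M (L != M), so D-series; mu = 8 gives D_8.

8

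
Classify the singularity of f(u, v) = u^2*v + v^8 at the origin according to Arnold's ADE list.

D_{9}

The Hessian of f at 0 has rank 0. Corank 2; j^3 = u^2*v has shape L^2 M (L != M), so D-series; mu = 9 gives D_9.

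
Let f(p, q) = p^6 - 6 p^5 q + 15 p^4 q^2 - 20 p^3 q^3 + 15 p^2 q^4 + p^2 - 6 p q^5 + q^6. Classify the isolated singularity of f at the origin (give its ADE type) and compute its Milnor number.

The Hessian of f at 0 has rank 1. Corank 1: A-series; mu = 5 gives A_5.

Type A_5, Milnor number mu = 5.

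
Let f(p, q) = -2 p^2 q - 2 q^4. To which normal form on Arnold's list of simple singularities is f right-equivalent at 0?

The Hessian of f at 0 is [[0, 0], [0, 0]] with rank 0, so corank 2. A Groebner basis of the Jacobian ideal J(f) in C{p,q} is {p^3, p^2/4 + q^3, p*q}; counting standard monomials gives mu = 5. Corank 2; j^3 = -2*p^2*q has shape L^2 M (L != M), so D-series; mu = 5 gives D_5.

D_{5}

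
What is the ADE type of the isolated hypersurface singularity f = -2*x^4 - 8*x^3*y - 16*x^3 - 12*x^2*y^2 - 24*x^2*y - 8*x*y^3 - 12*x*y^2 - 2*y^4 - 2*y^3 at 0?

E6

The Hessian of f at 0 has rank 0. Corank 2; j^3 = -2*(2*x + y)^3 is a perfect cube, so E-series; the 4-jet and mu = 6 give E_6.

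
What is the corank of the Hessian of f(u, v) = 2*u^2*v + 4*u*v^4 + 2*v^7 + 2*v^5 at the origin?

Hessian at 0 has rank 0.

2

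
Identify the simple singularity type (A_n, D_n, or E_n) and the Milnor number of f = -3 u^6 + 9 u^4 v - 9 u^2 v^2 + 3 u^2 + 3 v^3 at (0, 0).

Type A2, Milnor number mu = 2.

The Hessian of f at 0 is [[6, 0], [0, 0]] with rank 1, so corank 1. A Groebner basis of the Jacobian ideal J(f) in C{u,v} is {v^2, u}; counting standard monomials gives mu = 2. Corank 1: A-series; mu = 2 gives A_2.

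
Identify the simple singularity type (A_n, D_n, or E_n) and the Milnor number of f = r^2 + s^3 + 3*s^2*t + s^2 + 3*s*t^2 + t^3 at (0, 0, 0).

Type A_{2}, Milnor number mu = 2.

The Hessian of f at 0 has rank 2. Corank 1: A-series; mu = 2 gives A_2.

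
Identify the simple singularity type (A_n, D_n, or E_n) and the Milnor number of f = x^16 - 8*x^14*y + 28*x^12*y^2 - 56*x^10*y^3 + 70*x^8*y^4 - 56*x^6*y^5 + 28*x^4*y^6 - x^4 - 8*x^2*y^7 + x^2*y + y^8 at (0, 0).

The Hessian of f at 0 has rank 0. Corank 2; j^3 = x^2*y has shape L^2 M (L != M), so D-series; mu = 9 gives D_9.

Type D9, Milnor number mu = 9.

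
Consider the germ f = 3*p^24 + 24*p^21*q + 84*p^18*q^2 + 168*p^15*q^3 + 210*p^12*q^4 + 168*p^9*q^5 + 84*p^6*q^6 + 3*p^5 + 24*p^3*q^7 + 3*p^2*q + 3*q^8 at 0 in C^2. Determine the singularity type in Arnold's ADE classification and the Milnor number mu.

Type D9, Milnor number mu = 9.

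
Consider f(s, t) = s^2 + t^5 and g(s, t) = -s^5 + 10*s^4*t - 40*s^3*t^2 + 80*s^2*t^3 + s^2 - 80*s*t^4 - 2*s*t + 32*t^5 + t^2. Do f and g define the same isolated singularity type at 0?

The Hessian of f at 0 is [[2, 0], [0, 0]] with rank 1, so corank 1. A Groebner basis of the Jacobian ideal J(f) in C{s,t} is {t^4, s}; counting standard monomials gives mu = 4. Corank 1: A-series; mu = 4 gives A_4. The Hessian of g at 0 is [[2, -2], [-2, 2]] with rank 1, so corank 1. A Groebner basis of the Jacobian ideal J(g) in C{s,t} is {t^4, s - t}; counting standard monomials gives mu = 4. Corank 1: A-series; mu = 4 gives A_4. Both have type A_4, hence right-equivalent.

Yes.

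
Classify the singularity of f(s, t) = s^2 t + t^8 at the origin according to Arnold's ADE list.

The Hessian of f at 0 has rank 0. Corank 2; j^3 = s^2*t has shape L^2 M (L != M), so D-series; mu = 9 gives D_9.

D9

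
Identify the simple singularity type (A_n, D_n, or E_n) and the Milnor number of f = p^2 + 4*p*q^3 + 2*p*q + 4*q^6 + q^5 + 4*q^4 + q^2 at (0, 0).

Type A_{4}, Milnor number mu = 4.

The Hessian of f at 0 has rank 1. Corank 1: A-series; mu = 4 gives A_4.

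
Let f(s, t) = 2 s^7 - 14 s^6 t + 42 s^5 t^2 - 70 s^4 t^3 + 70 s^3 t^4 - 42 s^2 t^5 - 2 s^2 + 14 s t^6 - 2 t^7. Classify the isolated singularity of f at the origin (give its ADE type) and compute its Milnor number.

Type A_{6}, Milnor number mu = 6.

The Hessian of f at 0 has rank 1. Corank 1: A-series; mu = 6 gives A_6.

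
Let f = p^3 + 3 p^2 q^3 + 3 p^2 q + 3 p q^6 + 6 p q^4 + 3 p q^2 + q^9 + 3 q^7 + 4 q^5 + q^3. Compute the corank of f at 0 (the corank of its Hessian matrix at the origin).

Hessian at 0 has rank 0.

2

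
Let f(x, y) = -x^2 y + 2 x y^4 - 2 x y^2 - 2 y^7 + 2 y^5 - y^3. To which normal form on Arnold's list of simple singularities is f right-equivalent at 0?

D8

The Hessian of f at 0 has rank 0. Corank 2; j^3 = -y*(x + y)^2 has shape L^2 M (L != M), so D-series; mu = 8 gives D_8.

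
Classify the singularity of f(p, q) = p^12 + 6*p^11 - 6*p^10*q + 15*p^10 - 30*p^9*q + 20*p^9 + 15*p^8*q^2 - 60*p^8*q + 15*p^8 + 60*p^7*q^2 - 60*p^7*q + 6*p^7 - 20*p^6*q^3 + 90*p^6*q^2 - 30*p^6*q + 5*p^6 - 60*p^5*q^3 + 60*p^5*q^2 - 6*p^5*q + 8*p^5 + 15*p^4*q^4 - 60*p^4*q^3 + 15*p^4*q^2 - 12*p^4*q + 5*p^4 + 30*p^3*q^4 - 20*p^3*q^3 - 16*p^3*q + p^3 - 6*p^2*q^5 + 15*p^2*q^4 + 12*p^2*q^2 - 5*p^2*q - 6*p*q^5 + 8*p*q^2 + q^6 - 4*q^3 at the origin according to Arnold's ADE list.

The Hessian of f at 0 has rank 0. Corank 2; j^3 = (p - 2*q)^2*(p - q) has shape L^2 M (L != M), so D-series; mu = 7 gives D_7.

D_7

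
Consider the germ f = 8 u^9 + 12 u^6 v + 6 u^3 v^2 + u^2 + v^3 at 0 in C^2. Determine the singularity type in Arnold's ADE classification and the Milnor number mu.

Type A_{2}, Milnor number mu = 2.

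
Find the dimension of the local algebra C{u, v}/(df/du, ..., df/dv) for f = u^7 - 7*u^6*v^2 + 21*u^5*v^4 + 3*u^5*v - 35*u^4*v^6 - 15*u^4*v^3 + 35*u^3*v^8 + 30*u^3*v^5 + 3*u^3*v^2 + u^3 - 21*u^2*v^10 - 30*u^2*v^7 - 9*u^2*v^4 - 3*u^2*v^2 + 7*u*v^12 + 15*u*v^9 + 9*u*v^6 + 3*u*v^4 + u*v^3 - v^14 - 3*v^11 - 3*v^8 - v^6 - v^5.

The Hessian of f at 0 has rank 0. Corank 2; j^3 = u^3 is a perfect cube, so E-series; the 4-jet and mu = 7 give E_7.

7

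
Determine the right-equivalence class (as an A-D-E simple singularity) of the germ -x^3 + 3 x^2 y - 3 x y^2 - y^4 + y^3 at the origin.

E_{6}

The Hessian of f at 0 has rank 0. Corank 2; j^3 = -(x - y)^3 is a perfect cube, so E-series; the 4-jet and mu = 6 give E_6.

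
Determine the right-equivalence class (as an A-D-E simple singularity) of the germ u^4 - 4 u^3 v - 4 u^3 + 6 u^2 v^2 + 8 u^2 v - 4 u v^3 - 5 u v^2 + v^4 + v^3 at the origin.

The Hessian of f at 0 is [[0, 0], [0, 0]] with rank 0, so corank 2. A Groebner basis of the Jacobian ideal J(f) in C{u,v} is {u*v^2 + 2*u*v - v^2, 4*u*v + v^3 - 2*v^2, u^2 - 3*u*v/2 + v^2/2}; counting standard monomials gives mu = 5. Corank 2; j^3 = -(u - v)*(2*u - v)^2 has shape L^2 M (L != M), so D-series; mu = 5 gives D_5.

D_{5}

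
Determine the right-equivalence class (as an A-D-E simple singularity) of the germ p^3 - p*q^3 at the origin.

E7

The Hessian of f at 0 has rank 0. Corank 2; j^3 = p^3 is a perfect cube, so E-series; the 4-jet and mu = 7 give E_7.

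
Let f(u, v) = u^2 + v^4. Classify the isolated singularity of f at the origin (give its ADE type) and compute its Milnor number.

Type A_{3}, Milnor number mu = 3.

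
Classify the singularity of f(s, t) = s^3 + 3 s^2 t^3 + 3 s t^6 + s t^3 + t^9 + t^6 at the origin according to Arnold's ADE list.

The Hessian of f at 0 has rank 0. Corank 2; j^3 = s^3 is a perfect cube, so E-series; the 4-jet and mu = 7 give E_7.

E_7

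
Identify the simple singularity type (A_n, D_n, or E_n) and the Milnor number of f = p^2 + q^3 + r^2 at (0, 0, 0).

Type A_2, Milnor number mu = 2.

The Hessian of f at 0 is [[2, 0, 0], [0, 0, 0], [0, 0, 2]] with rank 2, so corank 1. A Groebner basis of the Jacobian ideal J(f) in C{p,q,r} is {q^2, p, r}; counting standard monomials gives mu = 2. Corank 1: A-series; mu = 2 gives A_2.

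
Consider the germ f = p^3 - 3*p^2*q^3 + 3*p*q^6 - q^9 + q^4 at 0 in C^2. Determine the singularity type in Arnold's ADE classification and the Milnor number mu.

Type E6, Milnor number mu = 6.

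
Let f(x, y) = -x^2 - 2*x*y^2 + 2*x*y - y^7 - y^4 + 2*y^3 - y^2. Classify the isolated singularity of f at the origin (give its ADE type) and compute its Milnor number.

The Hessian of f at 0 has rank 1. Corank 1: A-series; mu = 6 gives A_6.

Type A6, Milnor number mu = 6.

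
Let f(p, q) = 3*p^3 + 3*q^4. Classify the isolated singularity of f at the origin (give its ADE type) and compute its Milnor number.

The Hessian of f at 0 has rank 0. Corank 2; j^3 = 3*p^3 is a perfect cube, so E-series; the 4-jet and mu = 6 give E_6.

Type E_{6}, Milnor number mu = 6.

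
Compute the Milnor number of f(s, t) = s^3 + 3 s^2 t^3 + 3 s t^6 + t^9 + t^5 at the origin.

8

The Hessian of f at 0 is [[0, 0], [0, 0]] with rank 0, so corank 2. A Groebner basis of the Jacobian ideal J(f) in C{s,t} is {s^2/2 + s*t^3, t^4, s^3, s^2*t}; counting standard monomials gives mu = 8. Corank 2; j^3 = s^3 is a perfect cube, so E-series; the 5-jet and mu = 8 give E_8.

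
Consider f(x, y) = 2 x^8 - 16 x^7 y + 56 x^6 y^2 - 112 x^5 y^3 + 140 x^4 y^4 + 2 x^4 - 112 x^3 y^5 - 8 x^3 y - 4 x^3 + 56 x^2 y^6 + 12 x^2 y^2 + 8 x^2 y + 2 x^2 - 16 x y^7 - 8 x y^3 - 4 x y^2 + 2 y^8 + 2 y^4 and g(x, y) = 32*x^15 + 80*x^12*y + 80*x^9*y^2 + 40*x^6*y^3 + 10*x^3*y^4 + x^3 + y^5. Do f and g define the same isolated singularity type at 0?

No.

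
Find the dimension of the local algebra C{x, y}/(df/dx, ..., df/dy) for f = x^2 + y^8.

The Hessian of f at 0 has rank 1. Corank 1: A-series; mu = 7 gives A_7.

7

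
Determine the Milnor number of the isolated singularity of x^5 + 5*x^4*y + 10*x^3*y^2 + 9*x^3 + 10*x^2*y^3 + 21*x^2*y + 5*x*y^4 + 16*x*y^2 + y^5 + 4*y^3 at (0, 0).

6

The Hessian of f at 0 has rank 0. Corank 2; j^3 = (x + y)*(3*x + 2*y)^2 has shape L^2 M (L != M), so D-series; mu = 6 gives D_6.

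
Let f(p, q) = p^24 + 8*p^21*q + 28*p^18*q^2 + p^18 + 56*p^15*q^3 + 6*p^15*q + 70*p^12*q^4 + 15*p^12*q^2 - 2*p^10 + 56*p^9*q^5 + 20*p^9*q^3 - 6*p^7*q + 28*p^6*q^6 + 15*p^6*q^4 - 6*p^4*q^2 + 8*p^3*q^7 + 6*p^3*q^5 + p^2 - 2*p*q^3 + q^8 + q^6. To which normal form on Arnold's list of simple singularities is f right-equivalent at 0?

The Hessian of f at 0 has rank 1. Corank 1: A-series; mu = 7 gives A_7.

A_7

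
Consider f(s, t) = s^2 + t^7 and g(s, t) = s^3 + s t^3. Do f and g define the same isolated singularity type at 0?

No.

The Hessian of f at 0 is [[2, 0], [0, 0]] with rank 1, so corank 1. A Groebner basis of the Jacobian ideal J(f) in C{s,t} is {t^6, s}; counting standard monomials gives mu = 6. Corank 1: A-series; mu = 6 gives A_6. The Hessian of g at 0 is [[0, 0], [0, 0]] with rank 0, so corank 2. A Groebner basis of the Jacobian ideal J(g) in C{s,t} is {s^3, s*t^2, 3*s^2 + t^3}; counting standard monomials gives mu = 7. Corank 2; j^3 = s^3 is a perfect cube, so E-series; the 4-jet and mu = 7 give E_7. f is A_6 but g is E_7, hence not right-equivalent.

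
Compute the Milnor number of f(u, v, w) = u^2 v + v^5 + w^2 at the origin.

The Hessian of f at 0 is [[0, 0, 0], [0, 0, 0], [0, 0, 2]] with rank 1, so corank 2. A Groebner basis of the Jacobian ideal J(f) in C{u,v,w} is {u^2/5 + v^4, u^3, u*v, w}; counting standard monomials gives mu = 6. Corank 2; j^3 = u^2*v has shape L^2 M (L != M), so D-series; mu = 6 gives D_6.

6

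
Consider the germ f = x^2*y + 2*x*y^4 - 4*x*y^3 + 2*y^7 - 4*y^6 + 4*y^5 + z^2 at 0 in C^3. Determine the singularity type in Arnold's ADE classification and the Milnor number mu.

Type D_8, Milnor number mu = 8.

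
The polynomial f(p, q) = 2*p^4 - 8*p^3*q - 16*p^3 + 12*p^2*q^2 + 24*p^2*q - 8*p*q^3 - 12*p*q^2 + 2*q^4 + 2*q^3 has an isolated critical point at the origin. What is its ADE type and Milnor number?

The Hessian of f at 0 is [[0, 0], [0, 0]] with rank 0, so corank 2. A Groebner basis of the Jacobian ideal J(f) in C{p,q} is {q^4, p*q^2 - 2*q^3/3, p^2 - p*q + q^2/4}; counting standard monomials gives mu = 6. Corank 2; j^3 = -2*(2*p - q)^3 is a perfect cube, so E-series; the 4-jet and mu = 6 give E_6.

Type E6, Milnor number mu = 6.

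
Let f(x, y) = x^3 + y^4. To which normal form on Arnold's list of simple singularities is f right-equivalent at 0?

E6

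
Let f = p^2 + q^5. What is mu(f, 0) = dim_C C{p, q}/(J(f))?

4

The Hessian of f at 0 is [[2, 0], [0, 0]] with rank 1, so corank 1. A Groebner basis of the Jacobian ideal J(f) in C{p,q} is {q^4, p}; counting standard monomials gives mu = 4. Corank 1: A-series; mu = 4 gives A_4.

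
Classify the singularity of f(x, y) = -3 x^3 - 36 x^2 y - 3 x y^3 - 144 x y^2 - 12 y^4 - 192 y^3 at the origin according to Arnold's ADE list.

The Hessian of f at 0 has rank 0. Corank 2; j^3 = -3*(x + 4*y)^3 is a perfect cube, so E-series; the 4-jet and mu = 7 give E_7.

E_7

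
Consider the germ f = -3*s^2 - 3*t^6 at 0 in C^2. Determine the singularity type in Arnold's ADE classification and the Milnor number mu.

The Hessian of f at 0 is [[-6, 0], [0, 0]] with rank 1, so corank 1. A Groebner basis of the Jacobian ideal J(f) in C{s,t} is {t^5, s}; counting standard monomials gives mu = 5. Corank 1: A-series; mu = 5 gives A_5.

Type A5, Milnor number mu = 5.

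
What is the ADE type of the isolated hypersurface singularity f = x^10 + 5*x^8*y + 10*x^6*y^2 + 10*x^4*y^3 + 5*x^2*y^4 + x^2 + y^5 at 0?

A_{4}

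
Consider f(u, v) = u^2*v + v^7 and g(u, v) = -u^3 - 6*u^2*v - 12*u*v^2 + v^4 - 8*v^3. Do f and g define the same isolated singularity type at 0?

No.

The Hessian of f at 0 is [[0, 0], [0, 0]] with rank 0, so corank 2. A Groebner basis of the Jacobian ideal J(f) in C{u,v} is {u^2/7 + v^6, u^3, u*v}; counting standard monomials gives mu = 8. Corank 2; j^3 = u^2*v has shape L^2 M (L != M), so D-series; mu = 8 gives D_8. The Hessian of g at 0 is [[0, 0], [0, 0]] with rank 0, so corank 2. A Groebner basis of the Jacobian ideal J(g) in C{u,v} is {v^3, u^2 + 4*u*v + 4*v^2}; counting standard monomials gives mu = 6. Corank 2; j^3 = -(u + 2*v)^3 is a perfect cube, so E-series; the 4-jet and mu = 6 give E_6. f is D_8 but g is E_6, hence not right-equivalent.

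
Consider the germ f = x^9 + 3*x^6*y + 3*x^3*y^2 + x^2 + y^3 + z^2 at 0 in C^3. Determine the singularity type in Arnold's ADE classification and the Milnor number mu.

Type A_2, Milnor number mu = 2.

The Hessian of f at 0 has rank 2. Corank 1: A-series; mu = 2 gives A_2.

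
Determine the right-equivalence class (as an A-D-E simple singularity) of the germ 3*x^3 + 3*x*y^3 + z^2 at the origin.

The Hessian of f at 0 has rank 1. Corank 2; j^3 = 3*x^3 is a perfect cube, so E-series; the 4-jet and mu = 7 give E_7.

E7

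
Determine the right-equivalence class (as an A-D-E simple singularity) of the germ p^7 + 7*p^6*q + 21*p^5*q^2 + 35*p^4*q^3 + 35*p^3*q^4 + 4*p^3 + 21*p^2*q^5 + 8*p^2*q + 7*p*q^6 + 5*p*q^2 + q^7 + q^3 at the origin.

D_{8}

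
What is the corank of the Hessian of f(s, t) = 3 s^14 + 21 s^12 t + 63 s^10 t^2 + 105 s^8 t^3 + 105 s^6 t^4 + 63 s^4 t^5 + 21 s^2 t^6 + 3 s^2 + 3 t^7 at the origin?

The Hessian at 0 is [[6, 0], [0, 0]] of rank 1; hence corank 1.

1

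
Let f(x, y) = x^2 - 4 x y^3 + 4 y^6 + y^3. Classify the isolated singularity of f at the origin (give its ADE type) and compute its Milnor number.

Type A_2, Milnor number mu = 2.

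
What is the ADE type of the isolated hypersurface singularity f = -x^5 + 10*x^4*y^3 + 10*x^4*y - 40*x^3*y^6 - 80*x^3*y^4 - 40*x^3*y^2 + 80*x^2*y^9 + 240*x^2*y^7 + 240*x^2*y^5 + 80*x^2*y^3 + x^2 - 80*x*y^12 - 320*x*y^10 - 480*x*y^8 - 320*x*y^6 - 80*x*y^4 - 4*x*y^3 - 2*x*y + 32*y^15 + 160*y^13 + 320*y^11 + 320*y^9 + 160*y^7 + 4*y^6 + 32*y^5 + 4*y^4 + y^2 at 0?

A_{4}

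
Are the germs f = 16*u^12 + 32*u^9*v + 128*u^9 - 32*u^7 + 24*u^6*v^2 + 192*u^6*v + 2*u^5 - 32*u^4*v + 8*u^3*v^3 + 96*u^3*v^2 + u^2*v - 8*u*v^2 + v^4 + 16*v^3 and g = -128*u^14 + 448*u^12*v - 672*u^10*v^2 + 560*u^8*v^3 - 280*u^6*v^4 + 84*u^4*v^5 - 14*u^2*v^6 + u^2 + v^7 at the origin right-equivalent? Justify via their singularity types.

The Hessian of f at 0 has rank 0. Corank 2; j^3 = v*(u - 4*v)^2 has shape L^2 M (L != M), so D-series; mu = 5 gives D_5. The Hessian of g at 0 has rank 1. Corank 1: A-series; mu = 6 gives A_6. f is D_5 but g is A_6, hence not right-equivalent.

No.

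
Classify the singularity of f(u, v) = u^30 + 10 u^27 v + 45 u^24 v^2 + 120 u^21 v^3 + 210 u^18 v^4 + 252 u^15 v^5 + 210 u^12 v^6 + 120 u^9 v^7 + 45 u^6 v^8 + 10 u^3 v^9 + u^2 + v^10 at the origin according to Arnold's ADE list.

The Hessian of f at 0 has rank 1. Corank 1: A-series; mu = 9 gives A_9.

A_{9}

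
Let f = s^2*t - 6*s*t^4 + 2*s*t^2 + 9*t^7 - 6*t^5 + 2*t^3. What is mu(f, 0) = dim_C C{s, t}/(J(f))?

4

The Hessian of f at 0 is [[0, 0], [0, 0]] with rank 0, so corank 2. A Groebner basis of the Jacobian ideal J(f) in C{s,t} is {t^3, s^2 + 2*t^2, s*t + t^2}; counting standard monomials gives mu = 4. Corank 2; j^3 = t*(s^2 + 2*s*t + 2*t^2) splits into three distinct lines over C (the quadratic factor has nonzero discriminant), so D_4.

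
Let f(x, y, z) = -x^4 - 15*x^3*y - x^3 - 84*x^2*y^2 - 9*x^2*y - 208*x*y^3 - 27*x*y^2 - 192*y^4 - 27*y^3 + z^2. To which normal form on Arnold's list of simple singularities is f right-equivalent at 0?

The Hessian of f at 0 has rank 1. Corank 2; j^3 = -(x + 3*y)^3 is a perfect cube, so E-series; the 4-jet and mu = 7 give E_7.

E_7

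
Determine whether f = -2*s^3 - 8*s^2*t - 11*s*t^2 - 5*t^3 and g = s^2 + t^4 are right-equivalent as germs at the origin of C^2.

No.

The Hessian of f at 0 has rank 0. Corank 2; j^3 = -(s + t)*(2*s^2 + 6*s*t + 5*t^2) splits into three distinct lines over C (the quadratic factor has nonzero discriminant), so D_4. The Hessian of g at 0 has rank 1. Corank 1: A-series; mu = 3 gives A_3. f is D_4 but g is A_3, hence not right-equivalent.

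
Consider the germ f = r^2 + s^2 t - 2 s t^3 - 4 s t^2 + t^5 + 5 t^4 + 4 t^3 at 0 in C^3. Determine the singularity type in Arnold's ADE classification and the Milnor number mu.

Type D_{5}, Milnor number mu = 5.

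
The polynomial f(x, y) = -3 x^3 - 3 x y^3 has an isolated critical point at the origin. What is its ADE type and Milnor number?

The Hessian of f at 0 is [[0, 0], [0, 0]] with rank 0, so corank 2. A Groebner basis of the Jacobian ideal J(f) in C{x,y} is {x^3, x*y^2, 3*x^2 + y^3}; counting standard monomials gives mu = 7. Corank 2; j^3 = -3*x^3 is a perfect cube, so E-series; the 4-jet and mu = 7 give E_7.

Type E_7, Milnor number mu = 7.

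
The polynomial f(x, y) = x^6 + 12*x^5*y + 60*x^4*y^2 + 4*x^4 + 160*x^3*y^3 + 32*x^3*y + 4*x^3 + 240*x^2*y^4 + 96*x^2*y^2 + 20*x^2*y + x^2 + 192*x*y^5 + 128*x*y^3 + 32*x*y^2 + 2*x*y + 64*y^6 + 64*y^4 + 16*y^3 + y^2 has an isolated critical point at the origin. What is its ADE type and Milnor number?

The Hessian of f at 0 has rank 1. Corank 1: A-series; mu = 5 gives A_5.

Type A5, Milnor number mu = 5.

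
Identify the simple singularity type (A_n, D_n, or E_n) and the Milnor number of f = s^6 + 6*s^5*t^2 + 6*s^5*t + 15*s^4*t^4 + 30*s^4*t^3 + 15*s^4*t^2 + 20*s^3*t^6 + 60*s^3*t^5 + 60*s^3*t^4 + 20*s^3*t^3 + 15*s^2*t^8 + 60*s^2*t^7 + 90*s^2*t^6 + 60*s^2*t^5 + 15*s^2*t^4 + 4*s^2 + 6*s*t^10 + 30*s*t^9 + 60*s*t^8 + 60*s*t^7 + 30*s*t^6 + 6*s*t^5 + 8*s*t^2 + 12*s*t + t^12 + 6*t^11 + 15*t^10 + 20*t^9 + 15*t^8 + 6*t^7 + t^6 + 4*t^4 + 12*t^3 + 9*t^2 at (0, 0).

Type A_5, Milnor number mu = 5.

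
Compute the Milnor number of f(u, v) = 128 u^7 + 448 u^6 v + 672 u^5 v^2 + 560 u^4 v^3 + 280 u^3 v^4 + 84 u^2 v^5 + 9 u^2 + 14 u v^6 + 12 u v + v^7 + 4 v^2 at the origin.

6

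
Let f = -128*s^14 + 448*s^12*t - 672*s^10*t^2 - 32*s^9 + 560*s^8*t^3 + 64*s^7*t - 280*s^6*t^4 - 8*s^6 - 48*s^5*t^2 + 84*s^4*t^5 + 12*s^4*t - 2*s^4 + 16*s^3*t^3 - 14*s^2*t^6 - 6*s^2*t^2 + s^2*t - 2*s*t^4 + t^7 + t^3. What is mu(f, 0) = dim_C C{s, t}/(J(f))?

The Hessian of f at 0 has rank 0. Corank 2; j^3 = t*(s^2 + t^2) splits into three distinct lines over C (the quadratic factor has nonzero discriminant), so D_4.

4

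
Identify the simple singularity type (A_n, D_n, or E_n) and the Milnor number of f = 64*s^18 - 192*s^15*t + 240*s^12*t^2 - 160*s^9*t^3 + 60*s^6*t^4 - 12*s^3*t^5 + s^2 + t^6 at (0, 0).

Type A_5, Milnor number mu = 5.

The Hessian of f at 0 has rank 1. Corank 1: A-series; mu = 5 gives A_5.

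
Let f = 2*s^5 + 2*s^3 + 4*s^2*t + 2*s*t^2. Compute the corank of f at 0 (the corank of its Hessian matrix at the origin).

The Hessian at 0 is [[0, 0], [0, 0]] of rank 0; hence corank 2.

2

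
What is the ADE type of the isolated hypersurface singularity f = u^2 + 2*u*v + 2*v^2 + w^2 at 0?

The Hessian of f at 0 is [[2, 2, 0], [2, 4, 0], [0, 0, 2]] with rank 3, so corank 0. A Groebner basis of the Jacobian ideal J(f) in C{u,v,w} is {u, v, w}; counting standard monomials gives mu = 1. Corank 0: nondegenerate Morse point, so A_1.

A_{1}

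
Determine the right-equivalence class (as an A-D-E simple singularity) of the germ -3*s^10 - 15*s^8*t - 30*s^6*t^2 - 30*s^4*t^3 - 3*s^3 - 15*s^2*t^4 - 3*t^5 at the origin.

The Hessian of f at 0 has rank 0. Corank 2; j^3 = -3*s^3 is a perfect cube, so E-series; the 5-jet and mu = 8 give E_8.

E_8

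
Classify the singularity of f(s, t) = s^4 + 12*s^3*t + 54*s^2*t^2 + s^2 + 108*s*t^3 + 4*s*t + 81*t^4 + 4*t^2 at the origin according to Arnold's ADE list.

The Hessian of f at 0 is [[2, 4], [4, 8]] with rank 1, so corank 1. A Groebner basis of the Jacobian ideal J(f) in C{s,t} is {t^3, s + 2*t}; counting standard monomials gives mu = 3. Corank 1: A-series; mu = 3 gives A_3.

A_{3}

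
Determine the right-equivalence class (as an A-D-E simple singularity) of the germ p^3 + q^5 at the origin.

E8

The Hessian of f at 0 has rank 0. Corank 2; j^3 = p^3 is a perfect cube, so E-series; the 5-jet and mu = 8 give E_8.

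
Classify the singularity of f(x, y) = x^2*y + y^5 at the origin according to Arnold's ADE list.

The Hessian of f at 0 has rank 0. Corank 2; j^3 = x^2*y has shape L^2 M (L != M), so D-series; mu = 6 gives D_6.

D_6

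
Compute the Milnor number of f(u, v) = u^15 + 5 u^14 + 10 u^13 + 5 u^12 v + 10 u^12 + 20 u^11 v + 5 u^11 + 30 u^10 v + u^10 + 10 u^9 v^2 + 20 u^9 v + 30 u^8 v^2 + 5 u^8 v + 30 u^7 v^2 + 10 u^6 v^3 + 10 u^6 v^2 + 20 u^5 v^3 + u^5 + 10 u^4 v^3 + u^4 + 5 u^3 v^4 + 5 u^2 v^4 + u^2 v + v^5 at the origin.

The Hessian of f at 0 has rank 0. Corank 2; j^3 = u^2*v has shape L^2 M (L != M), so D-series; mu = 6 gives D_6.

6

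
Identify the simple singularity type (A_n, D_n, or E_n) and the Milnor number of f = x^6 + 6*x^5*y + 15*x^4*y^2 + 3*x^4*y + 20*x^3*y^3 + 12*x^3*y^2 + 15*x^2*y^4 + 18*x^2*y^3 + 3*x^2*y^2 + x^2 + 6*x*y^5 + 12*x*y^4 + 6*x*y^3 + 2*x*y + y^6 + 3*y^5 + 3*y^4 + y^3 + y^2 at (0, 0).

Type A_2, Milnor number mu = 2.

The Hessian of f at 0 has rank 1. Corank 1: A-series; mu = 2 gives A_2.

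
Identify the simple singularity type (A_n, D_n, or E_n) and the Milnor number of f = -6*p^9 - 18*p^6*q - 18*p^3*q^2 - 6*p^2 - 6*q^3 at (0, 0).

Type A2, Milnor number mu = 2.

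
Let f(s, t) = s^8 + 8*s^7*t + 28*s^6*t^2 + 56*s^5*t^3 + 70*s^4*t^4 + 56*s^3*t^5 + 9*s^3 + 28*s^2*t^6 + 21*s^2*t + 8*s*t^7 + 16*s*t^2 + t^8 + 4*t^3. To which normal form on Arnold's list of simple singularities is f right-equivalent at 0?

The Hessian of f at 0 is [[0, 0], [0, 0]] with rank 0, so corank 2. A Groebner basis of the Jacobian ideal J(f) in C{s,t} is {-6561*s*t/8 + t^7 - 2187*t^2/4, s*t^2 + 2*t^3/3, s^2 + 5*s*t/3 + 2*t^2/3}; counting standard monomials gives mu = 9. Corank 2; j^3 = (s + t)*(3*s + 2*t)^2 has shape L^2 M (L != M), so D-series; mu = 9 gives D_9.

D_9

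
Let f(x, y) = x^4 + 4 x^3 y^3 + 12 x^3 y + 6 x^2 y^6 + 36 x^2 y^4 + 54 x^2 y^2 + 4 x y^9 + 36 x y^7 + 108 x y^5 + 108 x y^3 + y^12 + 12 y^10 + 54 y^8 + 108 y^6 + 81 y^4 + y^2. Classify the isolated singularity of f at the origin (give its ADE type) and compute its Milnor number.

Type A_3, Milnor number mu = 3.

The Hessian of f at 0 has rank 1. Corank 1: A-series; mu = 3 gives A_3.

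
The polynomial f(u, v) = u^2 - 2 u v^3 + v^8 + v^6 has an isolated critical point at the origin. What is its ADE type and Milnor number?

Type A_{7}, Milnor number mu = 7.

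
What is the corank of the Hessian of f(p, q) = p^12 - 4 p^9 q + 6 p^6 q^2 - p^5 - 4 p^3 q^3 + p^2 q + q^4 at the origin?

Hessian at 0 has rank 0.

2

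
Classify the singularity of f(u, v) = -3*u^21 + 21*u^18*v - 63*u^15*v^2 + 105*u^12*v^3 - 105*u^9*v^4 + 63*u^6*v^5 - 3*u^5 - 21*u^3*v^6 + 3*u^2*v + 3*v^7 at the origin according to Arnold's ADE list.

D_8

The Hessian of f at 0 is [[0, 0], [0, 0]] with rank 0, so corank 2. A Groebner basis of the Jacobian ideal J(f) in C{u,v} is {u^2/7 + v^6, u^3, u*v}; counting standard monomials gives mu = 8. Corank 2; j^3 = 3*u^2*v has shape L^2 M (L != M), so D-series; mu = 8 gives D_8.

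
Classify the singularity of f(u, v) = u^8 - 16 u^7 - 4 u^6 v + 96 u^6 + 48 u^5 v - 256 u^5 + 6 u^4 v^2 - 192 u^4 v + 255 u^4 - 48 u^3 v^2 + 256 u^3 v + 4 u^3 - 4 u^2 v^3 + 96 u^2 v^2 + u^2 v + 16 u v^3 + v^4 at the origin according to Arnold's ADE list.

D_{5}

The Hessian of f at 0 has rank 0. Corank 2; j^3 = u^2*(4*u + v) has shape L^2 M (L != M), so D-series; mu = 5 gives D_5.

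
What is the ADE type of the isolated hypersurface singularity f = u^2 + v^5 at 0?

A_{4}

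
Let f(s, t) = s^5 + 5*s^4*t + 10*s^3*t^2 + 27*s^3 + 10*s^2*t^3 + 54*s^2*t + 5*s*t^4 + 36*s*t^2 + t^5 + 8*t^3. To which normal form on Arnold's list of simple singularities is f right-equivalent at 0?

E8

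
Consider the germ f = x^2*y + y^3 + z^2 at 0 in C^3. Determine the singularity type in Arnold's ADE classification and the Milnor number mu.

Type D4, Milnor number mu = 4.

The Hessian of f at 0 has rank 1. Corank 2; j^3 = y*(x^2 + y^2) splits into three distinct lines over C (the quadratic factor has nonzero discriminant), so D_4.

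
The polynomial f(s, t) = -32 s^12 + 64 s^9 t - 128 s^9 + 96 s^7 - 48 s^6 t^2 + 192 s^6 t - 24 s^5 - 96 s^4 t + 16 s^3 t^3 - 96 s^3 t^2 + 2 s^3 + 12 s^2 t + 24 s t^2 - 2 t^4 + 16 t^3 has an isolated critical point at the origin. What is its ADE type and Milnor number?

Type E6, Milnor number mu = 6.

The Hessian of f at 0 has rank 0. Corank 2; j^3 = 2*(s + 2*t)^3 is a perfect cube, so E-series; the 4-jet and mu = 6 give E_6.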